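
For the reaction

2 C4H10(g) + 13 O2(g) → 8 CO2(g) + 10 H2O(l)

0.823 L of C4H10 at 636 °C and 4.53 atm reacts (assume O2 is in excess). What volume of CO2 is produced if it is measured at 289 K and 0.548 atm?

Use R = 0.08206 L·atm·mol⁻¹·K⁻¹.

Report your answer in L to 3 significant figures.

8.65 L

n(C4H10) = PV/RT = (4.53 × 0.823) / (0.08206 × 909.15) = 0.04997 mol
n(CO2) = (8/2) × 0.04997 = 0.1999 mol
V = nRT/P = 0.1999 × 0.08206 × 289 / 0.548 = 8.651 L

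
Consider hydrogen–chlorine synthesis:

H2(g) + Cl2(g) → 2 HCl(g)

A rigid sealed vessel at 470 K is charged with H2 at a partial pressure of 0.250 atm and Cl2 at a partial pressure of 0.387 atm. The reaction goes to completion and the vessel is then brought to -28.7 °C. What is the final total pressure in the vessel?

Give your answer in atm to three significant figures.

0.331 atm

At constant V, partial pressures at 470 K are proportional to moles, so apply stoichiometry directly to pressures.
P(Cl2) required for 0.250 atm of H2 = (1/1) × 0.250 = 0.2500 atm; available 0.387 atm, so H2 is limiting.
P(Cl2) remaining = 0.387 − (1/1) × 0.250 = 0.1370 atm
P(gaseous products) = (2)/1 × 0.250 = 0.5000 atm
P_total at 470 K = 0.1370 + 0.5000 = 0.6370 atm
Scaling to -28.7 °C: P = 0.6370 × 244.45/470 = 0.3313 atm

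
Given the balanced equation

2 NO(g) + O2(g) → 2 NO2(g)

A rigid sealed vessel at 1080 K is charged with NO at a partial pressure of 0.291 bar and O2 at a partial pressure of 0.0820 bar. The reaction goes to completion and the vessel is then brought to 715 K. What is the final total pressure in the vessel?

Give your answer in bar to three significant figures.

0.193 bar

With V and T fixed, P_i ∝ n_i, so the mole ratios apply directly to partial pressures at 1080 K.
P(O2) required for 0.291 bar of NO = (1/2) × 0.291 = 0.1455 bar; available 0.0820 bar, so O2 is limiting.
P(NO) remaining = 0.291 − (2/1) × 0.0820 = 0.1270 bar
P(gaseous products) = (2)/1 × 0.0820 = 0.1640 bar
P_total at 1080 K = 0.1270 + 0.1640 = 0.2910 bar
Scaling to 715 K: P = 0.2910 × 715/1080 = 0.1927 bar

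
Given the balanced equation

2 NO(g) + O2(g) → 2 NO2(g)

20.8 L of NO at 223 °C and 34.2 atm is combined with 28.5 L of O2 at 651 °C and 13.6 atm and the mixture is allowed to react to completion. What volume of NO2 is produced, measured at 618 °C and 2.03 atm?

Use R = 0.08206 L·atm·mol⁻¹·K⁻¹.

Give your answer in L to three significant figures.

n(NO) = PV/RT = (34.2 × 20.8) / (0.08206 × 496.15) = 17.47 mol
n(O2) = PV/RT = (13.6 × 28.5) / (0.08206 × 924.15) = 5.111 mol
For 17.47 mol NO, stoichiometry requires (1/2) × 17.47 = 8.735 mol O2; 5.111 mol is available, so O2 is limiting.
n(NO2) = (2/1) × 5.111 = 10.22 mol
V(NO2) = nRT/P = 10.22 × 0.08206 × 891.15 / 2.03 = 368.2 L

368 L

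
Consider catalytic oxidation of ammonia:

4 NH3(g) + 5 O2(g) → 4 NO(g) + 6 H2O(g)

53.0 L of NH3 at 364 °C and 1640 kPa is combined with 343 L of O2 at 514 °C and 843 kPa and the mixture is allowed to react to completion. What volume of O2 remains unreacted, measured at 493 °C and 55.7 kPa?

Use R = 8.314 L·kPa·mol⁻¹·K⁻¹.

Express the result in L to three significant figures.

n(NH3) = PV/RT = (1640 × 53.0) / (8.314 × 637.15) = 16.41 mol
n(O2) = PV/RT = (843 × 343) / (8.314 × 787.15) = 44.18 mol
For 16.41 mol NH3, stoichiometry requires (5/4) × 16.41 = 20.51 mol O2; 44.18 mol is available, so NH3 is limiting.
n(O2) consumed = (5/4) × 16.41 = 20.51 mol; remaining = 44.18 − 20.51 = 23.67 mol
V(O2) = nRT/P = 23.67 × 8.314 × 766.15 / 55.7 = 2707 L

2710 L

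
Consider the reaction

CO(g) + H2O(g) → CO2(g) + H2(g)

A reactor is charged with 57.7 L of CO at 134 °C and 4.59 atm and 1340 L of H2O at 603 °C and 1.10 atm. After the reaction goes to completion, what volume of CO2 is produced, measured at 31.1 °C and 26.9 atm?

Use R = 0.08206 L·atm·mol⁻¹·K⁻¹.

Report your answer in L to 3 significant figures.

7.36 L

n(CO) = PV/RT = (4.59 × 57.7) / (0.08206 × 407.15) = 7.927 mol
n(H2O) = PV/RT = (1.10 × 1340) / (0.08206 × 876.15) = 20.50 mol
For 7.927 mol CO, stoichiometry requires (1/1) × 7.927 = 7.927 mol H2O; 20.50 mol is available, so CO is limiting.
n(CO2) = (1/1) × 7.927 = 7.927 mol
V(CO2) = nRT/P = 7.927 × 0.08206 × 304.25 / 26.9 = 7.357 L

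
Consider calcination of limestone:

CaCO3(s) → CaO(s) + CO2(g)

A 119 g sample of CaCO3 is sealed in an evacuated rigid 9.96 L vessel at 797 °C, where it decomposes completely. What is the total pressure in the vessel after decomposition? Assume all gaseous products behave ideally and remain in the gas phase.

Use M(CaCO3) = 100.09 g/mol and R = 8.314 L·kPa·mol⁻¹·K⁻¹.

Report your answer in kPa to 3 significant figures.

1060 kPa

n(CaCO3) = 119 / 100.09 = 1.189 mol
n(gas produced) = (1/1) × 1.189 = 1.189 mol
P = nRT/V = 1.189 × 8.314 × 1070.15 / 9.96 = 1062 kPa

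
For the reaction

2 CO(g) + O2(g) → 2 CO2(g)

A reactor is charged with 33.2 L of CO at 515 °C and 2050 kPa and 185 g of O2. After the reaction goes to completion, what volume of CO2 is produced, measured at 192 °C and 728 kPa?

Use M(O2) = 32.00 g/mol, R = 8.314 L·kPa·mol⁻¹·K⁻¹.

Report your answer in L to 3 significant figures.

n(CO) = PV/RT = (2050 × 33.2) / (8.314 × 788.15) = 10.39 mol
n(O2) = 185 / 32.00 = 5.781 mol
For 10.39 mol CO, stoichiometry requires (1/2) × 10.39 = 5.195 mol O2; 5.781 mol is available, so CO is limiting.
n(CO2) = (2/2) × 10.39 = 10.39 mol
V(CO2) = nRT/P = 10.39 × 8.314 × 465.15 / 728 = 55.19 L

55.2 L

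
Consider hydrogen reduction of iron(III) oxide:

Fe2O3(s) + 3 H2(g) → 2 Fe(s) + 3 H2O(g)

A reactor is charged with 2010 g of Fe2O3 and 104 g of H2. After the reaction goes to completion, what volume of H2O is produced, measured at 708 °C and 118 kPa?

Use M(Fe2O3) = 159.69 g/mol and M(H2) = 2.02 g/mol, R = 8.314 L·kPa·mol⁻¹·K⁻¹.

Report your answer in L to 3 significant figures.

2610 L

n(Fe2O3) = 2010 / 159.69 = 12.59 mol
n(H2) = 104 / 2.02 = 51.49 mol
For 12.59 mol Fe2O3, stoichiometry requires (3/1) × 12.59 = 37.77 mol H2; 51.49 mol is available, so Fe2O3 is limiting.
n(H2O) = (3/1) × 12.59 = 37.77 mol
V(H2O) = nRT/P = 37.77 × 8.314 × 981.15 / 118 = 2611 L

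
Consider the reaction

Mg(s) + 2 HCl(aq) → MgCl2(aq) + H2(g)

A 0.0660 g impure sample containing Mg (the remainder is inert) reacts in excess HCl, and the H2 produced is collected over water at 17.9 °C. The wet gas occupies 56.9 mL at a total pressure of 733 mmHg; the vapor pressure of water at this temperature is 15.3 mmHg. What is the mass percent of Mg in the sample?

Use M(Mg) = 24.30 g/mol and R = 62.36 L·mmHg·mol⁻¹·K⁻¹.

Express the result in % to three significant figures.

82.8 %

P(H2) = 733 − 15.3 = 717.7 mmHg
n(H2) = PV/RT = (717.7 × 0.05690) / (62.36 × 291.05) = 0.002250 mol
n(Mg) = (1/1) × 0.002250 = 0.002250 mol
m(Mg) = 0.002250 × 24.30 = 0.05467 g
%Mg = 0.05467 / 0.0660 × 100 = 82.83%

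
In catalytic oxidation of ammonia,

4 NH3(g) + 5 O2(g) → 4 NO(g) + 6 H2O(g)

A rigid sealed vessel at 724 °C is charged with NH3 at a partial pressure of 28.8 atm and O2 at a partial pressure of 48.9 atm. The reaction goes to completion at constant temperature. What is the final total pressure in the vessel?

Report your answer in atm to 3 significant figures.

At constant V, partial pressures at 724 °C are proportional to moles, so apply stoichiometry directly to pressures.
P(O2) required for 28.8 atm of NH3 = (5/4) × 28.8 = 36.00 atm; available 48.9 atm, so NH3 is limiting.
P(O2) remaining = 48.9 − (5/4) × 28.8 = 12.90 atm
P(gaseous products) = (4+6)/4 × 28.8 = 72.00 atm
P_total at 724 °C = 12.90 + 72.00 = 84.90 atm

84.9 atm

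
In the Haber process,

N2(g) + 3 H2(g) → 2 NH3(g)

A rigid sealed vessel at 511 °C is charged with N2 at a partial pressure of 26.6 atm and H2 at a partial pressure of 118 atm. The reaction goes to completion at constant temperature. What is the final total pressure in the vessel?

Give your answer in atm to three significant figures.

At constant V, partial pressures at 511 °C are proportional to moles, so apply stoichiometry directly to pressures.
P(H2) required for 26.6 atm of N2 = (3/1) × 26.6 = 79.80 atm; available 118 atm, so N2 is limiting.
P(H2) remaining = 118 − (3/1) × 26.6 = 38.20 atm
P(gaseous products) = (2)/1 × 26.6 = 53.20 atm
P_total at 511 °C = 38.20 + 53.20 = 91.40 atm

91.4 atm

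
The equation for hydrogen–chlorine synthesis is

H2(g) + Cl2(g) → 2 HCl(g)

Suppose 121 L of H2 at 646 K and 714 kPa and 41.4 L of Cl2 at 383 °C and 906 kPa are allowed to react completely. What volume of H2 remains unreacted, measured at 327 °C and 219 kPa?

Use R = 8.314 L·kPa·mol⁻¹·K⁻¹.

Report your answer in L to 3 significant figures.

n(H2) = PV/RT = (714 × 121) / (8.314 × 646) = 16.09 mol
n(Cl2) = PV/RT = (906 × 41.4) / (8.314 × 656.15) = 6.876 mol
For 16.09 mol H2, stoichiometry requires (1/1) × 16.09 = 16.09 mol Cl2; 6.876 mol is available, so Cl2 is limiting.
n(H2) consumed = (1/1) × 6.876 = 6.876 mol; remaining = 16.09 − 6.876 = 9.214 mol
V(H2) = nRT/P = 9.214 × 8.314 × 600.15 / 219 = 209.9 L

210 L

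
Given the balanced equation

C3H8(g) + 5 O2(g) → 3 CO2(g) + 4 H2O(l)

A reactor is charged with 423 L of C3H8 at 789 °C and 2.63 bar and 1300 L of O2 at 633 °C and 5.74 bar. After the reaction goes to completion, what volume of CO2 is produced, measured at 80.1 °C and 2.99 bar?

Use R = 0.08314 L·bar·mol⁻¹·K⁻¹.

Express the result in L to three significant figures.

n(C3H8) = PV/RT = (2.63 × 423) / (0.08314 × 1062.15) = 12.60 mol
n(O2) = PV/RT = (5.74 × 1300) / (0.08314 × 906.15) = 99.05 mol
For 12.60 mol C3H8, stoichiometry requires (5/1) × 12.60 = 63.00 mol O2; 99.05 mol is available, so C3H8 is limiting.
n(CO2) = (3/1) × 12.60 = 37.80 mol
V(CO2) = nRT/P = 37.80 × 0.08314 × 353.25 / 2.99 = 371.3 L

371 L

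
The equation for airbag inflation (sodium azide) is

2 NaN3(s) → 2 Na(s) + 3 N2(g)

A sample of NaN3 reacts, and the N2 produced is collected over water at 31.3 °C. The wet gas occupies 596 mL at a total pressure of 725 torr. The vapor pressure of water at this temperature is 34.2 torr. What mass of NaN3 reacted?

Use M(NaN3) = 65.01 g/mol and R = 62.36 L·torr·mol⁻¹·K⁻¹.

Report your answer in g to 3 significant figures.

P(N2) = 725 − 34.2 = 690.8 torr
n(N2) = PV/RT = (690.8 × 0.5960) / (62.36 × 304.45) = 0.02169 mol
n(NaN3) = (2/3) × 0.02169 = 0.01446 mol
m(NaN3) = 0.01446 × 65.01 = 0.9400 g

0.940 g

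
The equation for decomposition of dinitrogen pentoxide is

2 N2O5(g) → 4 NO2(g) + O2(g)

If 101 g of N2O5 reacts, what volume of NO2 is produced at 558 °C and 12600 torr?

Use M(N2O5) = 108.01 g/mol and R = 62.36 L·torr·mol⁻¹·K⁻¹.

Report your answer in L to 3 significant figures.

7.69 L

n(N2O5) = 101.0 / 108.01 = 0.9351 mol
n(NO2) = (4/2) × 0.9351 = 1.870 mol
V = nRT/P = 1.870 × 62.36 × 831.15 / 12600 = 7.692 L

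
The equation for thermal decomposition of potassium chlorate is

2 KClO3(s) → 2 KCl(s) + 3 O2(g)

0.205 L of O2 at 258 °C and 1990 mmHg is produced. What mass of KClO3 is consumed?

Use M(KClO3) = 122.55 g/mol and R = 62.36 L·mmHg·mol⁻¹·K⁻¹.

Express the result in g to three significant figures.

1.01 g

n(O2) = PV/RT = (1990 × 0.205) / (62.36 × 531.15) = 0.01232 mol
n(KClO3) = (2/3) × 0.01232 = 0.008213 mol
m(KClO3) = 0.008213 × 122.55 = 1.007 g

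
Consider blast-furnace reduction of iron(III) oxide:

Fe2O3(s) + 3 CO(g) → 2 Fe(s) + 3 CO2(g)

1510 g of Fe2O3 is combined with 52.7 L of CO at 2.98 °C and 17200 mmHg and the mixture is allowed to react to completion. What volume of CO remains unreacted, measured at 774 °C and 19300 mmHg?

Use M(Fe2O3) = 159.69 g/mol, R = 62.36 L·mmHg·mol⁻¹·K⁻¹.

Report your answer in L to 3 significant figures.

n(Fe2O3) = 1510 / 159.69 = 9.456 mol
n(CO) = PV/RT = (17200 × 52.7) / (62.36 × 276.13) = 52.64 mol
For 9.456 mol Fe2O3, stoichiometry requires (3/1) × 9.456 = 28.37 mol CO; 52.64 mol is available, so Fe2O3 is limiting.
n(CO) consumed = (3/1) × 9.456 = 28.37 mol; remaining = 52.64 − 28.37 = 24.27 mol
V(CO) = nRT/P = 24.27 × 62.36 × 1047.15 / 19300 = 82.12 L

82.1 L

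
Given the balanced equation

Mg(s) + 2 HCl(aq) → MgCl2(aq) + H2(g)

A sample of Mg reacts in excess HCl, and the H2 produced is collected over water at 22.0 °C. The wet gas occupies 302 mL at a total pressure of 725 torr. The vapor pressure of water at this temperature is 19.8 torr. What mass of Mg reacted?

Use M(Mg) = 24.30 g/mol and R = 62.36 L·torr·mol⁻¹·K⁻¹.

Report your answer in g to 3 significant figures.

0.281 g

P(H2) = 725 − 19.8 = 705.2 torr
n(H2) = PV/RT = (705.2 × 0.3020) / (62.36 × 295.15) = 0.01157 mol
n(Mg) = (1/1) × 0.01157 = 0.01157 mol
m(Mg) = 0.01157 × 24.30 = 0.2812 g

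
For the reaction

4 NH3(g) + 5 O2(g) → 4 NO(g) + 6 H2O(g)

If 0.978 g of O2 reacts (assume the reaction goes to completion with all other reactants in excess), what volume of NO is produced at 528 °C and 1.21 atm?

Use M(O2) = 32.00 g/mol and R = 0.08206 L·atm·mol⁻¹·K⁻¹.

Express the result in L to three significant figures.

1.33 L

n(O2) = 0.9780 / 32.00 = 0.03056 mol
n(NO) = (4/5) × 0.03056 = 0.02445 mol
V = nRT/P = 0.02445 × 0.08206 × 801.15 / 1.21 = 1.328 L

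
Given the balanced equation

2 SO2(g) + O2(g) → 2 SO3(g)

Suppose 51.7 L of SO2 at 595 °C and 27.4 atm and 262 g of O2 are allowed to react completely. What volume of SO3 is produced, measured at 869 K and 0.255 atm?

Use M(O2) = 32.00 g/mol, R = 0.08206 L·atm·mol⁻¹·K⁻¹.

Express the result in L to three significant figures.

n(SO2) = PV/RT = (27.4 × 51.7) / (0.08206 × 868.15) = 19.88 mol
n(O2) = 262 / 32.00 = 8.188 mol
For 19.88 mol SO2, stoichiometry requires (1/2) × 19.88 = 9.940 mol O2; 8.188 mol is available, so O2 is limiting.
n(SO3) = (2/1) × 8.188 = 16.38 mol
V(SO3) = nRT/P = 16.38 × 0.08206 × 869 / 0.255 = 4581 L

4580 L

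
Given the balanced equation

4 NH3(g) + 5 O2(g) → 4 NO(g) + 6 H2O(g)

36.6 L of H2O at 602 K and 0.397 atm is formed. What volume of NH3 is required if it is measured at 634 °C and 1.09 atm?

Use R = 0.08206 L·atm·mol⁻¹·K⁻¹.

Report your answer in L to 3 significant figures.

n(H2O) = PV/RT = (0.397 × 36.6) / (0.08206 × 602) = 0.2941 mol
n(NH3) = (4/6) × 0.2941 = 0.1961 mol
V = nRT/P = 0.1961 × 0.08206 × 907.15 / 1.09 = 13.39 L

13.4 L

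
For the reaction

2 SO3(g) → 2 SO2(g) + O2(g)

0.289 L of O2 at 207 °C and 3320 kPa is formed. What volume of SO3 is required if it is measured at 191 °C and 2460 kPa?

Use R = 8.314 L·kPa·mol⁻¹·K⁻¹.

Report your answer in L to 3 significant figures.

0.754 L

n(O2) = PV/RT = (3320 × 0.289) / (8.314 × 480.15) = 0.2404 mol
n(SO3) = (2/1) × 0.2404 = 0.4808 mol
V = nRT/P = 0.4808 × 8.314 × 464.15 / 2460 = 0.7542 L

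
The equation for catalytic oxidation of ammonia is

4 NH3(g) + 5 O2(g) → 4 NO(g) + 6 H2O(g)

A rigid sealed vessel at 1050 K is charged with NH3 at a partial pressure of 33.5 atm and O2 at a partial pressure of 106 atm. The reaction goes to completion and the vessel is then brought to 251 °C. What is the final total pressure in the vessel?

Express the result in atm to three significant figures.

73.8 atm

With V and T fixed, P_i ∝ n_i, so the mole ratios apply directly to partial pressures at 1050 K.
P(O2) required for 33.5 atm of NH3 = (5/4) × 33.5 = 41.88 atm; available 106 atm, so NH3 is limiting.
P(O2) remaining = 106 − (5/4) × 33.5 = 64.12 atm
P(gaseous products) = (4+6)/4 × 33.5 = 83.75 atm
P_total at 1050 K = 64.12 + 83.75 = 147.9 atm
Scaling to 251 °C: P = 147.9 × 524.15/1050 = 73.83 atm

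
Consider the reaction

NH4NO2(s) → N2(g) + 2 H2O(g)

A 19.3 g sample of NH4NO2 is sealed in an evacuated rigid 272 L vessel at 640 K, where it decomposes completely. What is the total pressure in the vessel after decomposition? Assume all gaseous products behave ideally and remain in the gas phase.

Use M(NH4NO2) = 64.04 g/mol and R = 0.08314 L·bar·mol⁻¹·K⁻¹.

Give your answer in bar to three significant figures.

n(NH4NO2) = 19.3 / 64.04 = 0.3014 mol
n(gas produced) = (3/1) × 0.3014 = 0.9042 mol
P = nRT/V = 0.9042 × 0.08314 × 640 / 272 = 0.1769 bar

0.177 bar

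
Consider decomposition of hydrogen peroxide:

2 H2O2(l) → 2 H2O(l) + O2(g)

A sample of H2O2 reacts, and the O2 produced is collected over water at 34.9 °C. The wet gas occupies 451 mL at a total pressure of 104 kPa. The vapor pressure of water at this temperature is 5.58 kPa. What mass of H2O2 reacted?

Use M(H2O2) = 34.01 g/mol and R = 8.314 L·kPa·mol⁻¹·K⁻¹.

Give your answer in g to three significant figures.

1.18 g

P(O2) = 104 − 5.58 = 98.42 kPa
n(O2) = PV/RT = (98.42 × 0.4510) / (8.314 × 308.05) = 0.01733 mol
n(H2O2) = (2/1) × 0.01733 = 0.03466 mol
m(H2O2) = 0.03466 × 34.01 = 1.179 g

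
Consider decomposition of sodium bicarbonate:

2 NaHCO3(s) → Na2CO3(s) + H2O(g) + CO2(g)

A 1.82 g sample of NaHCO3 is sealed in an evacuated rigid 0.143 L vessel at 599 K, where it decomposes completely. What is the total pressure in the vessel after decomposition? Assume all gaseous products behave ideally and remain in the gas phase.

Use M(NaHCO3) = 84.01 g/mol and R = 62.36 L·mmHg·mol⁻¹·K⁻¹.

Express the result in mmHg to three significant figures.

5660 mmHg

n(NaHCO3) = 1.82 / 84.01 = 0.02166 mol
n(gas produced) = (2/2) × 0.02166 = 0.02166 mol
P = nRT/V = 0.02166 × 62.36 × 599 / 0.143 = 5658 mmHg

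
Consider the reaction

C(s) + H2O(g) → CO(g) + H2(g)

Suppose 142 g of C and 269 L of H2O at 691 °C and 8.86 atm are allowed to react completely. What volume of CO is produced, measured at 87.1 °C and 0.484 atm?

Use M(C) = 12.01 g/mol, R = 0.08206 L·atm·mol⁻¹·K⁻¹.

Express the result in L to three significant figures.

722 L

n(C) = 142 / 12.01 = 11.82 mol
n(H2O) = PV/RT = (8.86 × 269) / (0.08206 × 964.15) = 30.12 mol
For 11.82 mol C, stoichiometry requires (1/1) × 11.82 = 11.82 mol H2O; 30.12 mol is available, so C is limiting.
n(CO) = (1/1) × 11.82 = 11.82 mol
V(CO) = nRT/P = 11.82 × 0.08206 × 360.25 / 0.484 = 722.0 L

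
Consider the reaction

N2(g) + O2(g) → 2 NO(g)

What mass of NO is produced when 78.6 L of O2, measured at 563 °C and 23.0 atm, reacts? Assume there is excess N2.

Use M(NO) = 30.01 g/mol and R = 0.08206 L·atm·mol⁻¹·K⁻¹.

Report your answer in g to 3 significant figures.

n(O2) = PV/RT = (23.0 × 78.6) / (0.08206 × 836.15) = 26.35 mol
n(NO) = (2/1) × 26.35 = 52.70 mol
m(NO) = 52.70 × 30.01 = 1582 g

1580 g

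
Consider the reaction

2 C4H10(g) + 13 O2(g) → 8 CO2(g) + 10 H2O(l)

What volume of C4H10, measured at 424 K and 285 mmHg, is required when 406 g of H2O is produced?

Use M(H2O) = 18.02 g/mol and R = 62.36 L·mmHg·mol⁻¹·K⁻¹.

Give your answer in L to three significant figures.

418 L

n(H2O) = 406.0 / 18.02 = 22.53 mol
n(C4H10) = (2/10) × 22.53 = 4.506 mol
V = nRT/P = 4.506 × 62.36 × 424 / 285 = 418.0 L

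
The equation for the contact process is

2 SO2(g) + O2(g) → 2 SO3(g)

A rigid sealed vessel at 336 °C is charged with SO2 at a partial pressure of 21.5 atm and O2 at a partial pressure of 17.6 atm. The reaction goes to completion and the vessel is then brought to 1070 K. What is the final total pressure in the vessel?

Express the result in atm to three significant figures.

Because the vessel is rigid and T is held at 336 °C, work the stoichiometry in partial pressures (P_i = n_iRT/V).
P(O2) required for 21.5 atm of SO2 = (1/2) × 21.5 = 10.75 atm; available 17.6 atm, so SO2 is limiting.
P(O2) remaining = 17.6 − (1/2) × 21.5 = 6.850 atm
P(gaseous products) = (2)/2 × 21.5 = 21.50 atm
P_total at 336 °C = 6.850 + 21.50 = 28.35 atm
Scaling to 1070 K: P = 28.35 × 1070/609.15 = 49.80 atm

49.8 atm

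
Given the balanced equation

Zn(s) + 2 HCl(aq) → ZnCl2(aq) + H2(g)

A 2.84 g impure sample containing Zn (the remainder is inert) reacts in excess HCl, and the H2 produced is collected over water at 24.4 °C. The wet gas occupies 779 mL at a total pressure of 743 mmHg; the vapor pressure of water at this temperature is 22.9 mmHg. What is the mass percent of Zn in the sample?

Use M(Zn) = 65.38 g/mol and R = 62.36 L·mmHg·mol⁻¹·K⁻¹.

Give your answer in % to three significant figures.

P(H2) = 743 − 22.9 = 720.1 mmHg
n(H2) = PV/RT = (720.1 × 0.7790) / (62.36 × 297.55) = 0.03023 mol
n(Zn) = (1/1) × 0.03023 = 0.03023 mol
m(Zn) = 0.03023 × 65.38 = 1.976 g
%Zn = 1.976 / 2.84 × 100 = 69.58%

69.6 %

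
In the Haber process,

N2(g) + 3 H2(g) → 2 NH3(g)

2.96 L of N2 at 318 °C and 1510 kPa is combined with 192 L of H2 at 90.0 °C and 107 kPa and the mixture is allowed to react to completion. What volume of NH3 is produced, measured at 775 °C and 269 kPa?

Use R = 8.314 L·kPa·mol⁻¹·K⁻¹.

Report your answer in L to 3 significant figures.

n(N2) = PV/RT = (1510 × 2.96) / (8.314 × 591.15) = 0.9094 mol
n(H2) = PV/RT = (107 × 192) / (8.314 × 363.15) = 6.804 mol
For 0.9094 mol N2, stoichiometry requires (3/1) × 0.9094 = 2.728 mol H2; 6.804 mol is available, so N2 is limiting.
n(NH3) = (2/1) × 0.9094 = 1.819 mol
V(NH3) = nRT/P = 1.819 × 8.314 × 1048.15 / 269 = 58.93 L

58.9 L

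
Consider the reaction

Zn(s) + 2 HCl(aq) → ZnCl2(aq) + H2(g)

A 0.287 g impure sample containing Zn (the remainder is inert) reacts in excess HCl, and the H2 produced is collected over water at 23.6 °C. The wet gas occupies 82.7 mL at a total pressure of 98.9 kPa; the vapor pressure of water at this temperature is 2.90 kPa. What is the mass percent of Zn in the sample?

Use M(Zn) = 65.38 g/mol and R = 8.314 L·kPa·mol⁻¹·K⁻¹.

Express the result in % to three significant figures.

P(H2) = 98.9 − 2.90 = 96.00 kPa
n(H2) = PV/RT = (96.00 × 0.08270) / (8.314 × 296.75) = 0.003218 mol
n(Zn) = (1/1) × 0.003218 = 0.003218 mol
m(Zn) = 0.003218 × 65.38 = 0.2104 g
%Zn = 0.2104 / 0.287 × 100 = 73.31%

73.3 %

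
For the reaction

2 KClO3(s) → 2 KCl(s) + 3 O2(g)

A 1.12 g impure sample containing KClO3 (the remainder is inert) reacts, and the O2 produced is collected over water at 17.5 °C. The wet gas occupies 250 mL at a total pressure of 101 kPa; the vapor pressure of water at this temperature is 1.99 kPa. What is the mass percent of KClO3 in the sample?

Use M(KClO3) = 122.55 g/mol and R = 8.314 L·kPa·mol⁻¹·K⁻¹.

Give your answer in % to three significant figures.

P(O2) = 101 − 1.99 = 99.01 kPa
n(O2) = PV/RT = (99.01 × 0.2500) / (8.314 × 290.65) = 0.01024 mol
n(KClO3) = (2/3) × 0.01024 = 0.006827 mol
m(KClO3) = 0.006827 × 122.55 = 0.8366 g
%KClO3 = 0.8366 / 1.12 × 100 = 74.70%

74.7 %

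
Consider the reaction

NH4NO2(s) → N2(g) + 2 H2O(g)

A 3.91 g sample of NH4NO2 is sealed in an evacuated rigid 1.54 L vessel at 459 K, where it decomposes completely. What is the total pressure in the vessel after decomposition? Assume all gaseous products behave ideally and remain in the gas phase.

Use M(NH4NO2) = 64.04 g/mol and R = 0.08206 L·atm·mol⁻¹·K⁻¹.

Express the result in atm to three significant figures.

4.48 atm

n(NH4NO2) = 3.91 / 64.04 = 0.06106 mol
n(gas produced) = (3/1) × 0.06106 = 0.1832 mol
P = nRT/V = 0.1832 × 0.08206 × 459 / 1.54 = 4.481 atm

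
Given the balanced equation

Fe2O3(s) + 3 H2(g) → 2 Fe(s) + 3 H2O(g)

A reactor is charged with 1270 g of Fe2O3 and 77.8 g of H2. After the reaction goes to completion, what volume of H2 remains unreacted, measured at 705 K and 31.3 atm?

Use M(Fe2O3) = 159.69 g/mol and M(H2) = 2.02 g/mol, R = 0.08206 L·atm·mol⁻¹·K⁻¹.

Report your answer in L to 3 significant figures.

n(Fe2O3) = 1270 / 159.69 = 7.953 mol
n(H2) = 77.8 / 2.02 = 38.51 mol
For 7.953 mol Fe2O3, stoichiometry requires (3/1) × 7.953 = 23.86 mol H2; 38.51 mol is available, so Fe2O3 is limiting.
n(H2) consumed = (3/1) × 7.953 = 23.86 mol; remaining = 38.51 − 23.86 = 14.65 mol
V(H2) = nRT/P = 14.65 × 0.08206 × 705 / 31.3 = 27.08 L

27.1 L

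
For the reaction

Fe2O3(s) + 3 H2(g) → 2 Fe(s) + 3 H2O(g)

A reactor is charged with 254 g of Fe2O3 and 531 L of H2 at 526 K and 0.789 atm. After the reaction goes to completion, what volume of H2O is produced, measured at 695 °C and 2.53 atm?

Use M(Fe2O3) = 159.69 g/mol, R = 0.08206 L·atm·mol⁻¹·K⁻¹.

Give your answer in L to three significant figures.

150 L

n(Fe2O3) = 254 / 159.69 = 1.591 mol
n(H2) = PV/RT = (0.789 × 531) / (0.08206 × 526) = 9.706 mol
For 1.591 mol Fe2O3, stoichiometry requires (3/1) × 1.591 = 4.773 mol H2; 9.706 mol is available, so Fe2O3 is limiting.
n(H2O) = (3/1) × 1.591 = 4.773 mol
V(H2O) = nRT/P = 4.773 × 0.08206 × 968.15 / 2.53 = 149.9 L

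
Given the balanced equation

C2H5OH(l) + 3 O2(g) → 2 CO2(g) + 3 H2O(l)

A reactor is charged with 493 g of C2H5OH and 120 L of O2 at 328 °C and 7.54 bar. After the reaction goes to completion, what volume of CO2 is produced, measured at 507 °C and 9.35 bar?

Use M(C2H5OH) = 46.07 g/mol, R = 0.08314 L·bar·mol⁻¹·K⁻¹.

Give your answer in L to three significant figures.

n(C2H5OH) = 493 / 46.07 = 10.70 mol
n(O2) = PV/RT = (7.54 × 120) / (0.08314 × 601.15) = 18.10 mol
For 10.70 mol C2H5OH, stoichiometry requires (3/1) × 10.70 = 32.10 mol O2; 18.10 mol is available, so O2 is limiting.
n(CO2) = (2/3) × 18.10 = 12.07 mol
V(CO2) = nRT/P = 12.07 × 0.08314 × 780.15 / 9.35 = 83.73 L

83.7 L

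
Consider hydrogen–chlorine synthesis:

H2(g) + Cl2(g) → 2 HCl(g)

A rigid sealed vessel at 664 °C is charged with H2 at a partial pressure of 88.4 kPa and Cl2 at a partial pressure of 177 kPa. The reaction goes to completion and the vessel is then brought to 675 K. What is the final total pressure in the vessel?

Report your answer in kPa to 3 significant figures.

Because the vessel is rigid and T is held at 664 °C, work the stoichiometry in partial pressures (P_i = n_iRT/V).
P(Cl2) required for 88.4 kPa of H2 = (1/1) × 88.4 = 88.40 kPa; available 177 kPa, so H2 is limiting.
P(Cl2) remaining = 177 − (1/1) × 88.4 = 88.60 kPa
P(gaseous products) = (2)/1 × 88.4 = 176.8 kPa
P_total at 664 °C = 88.60 + 176.8 = 265.4 kPa
Scaling to 675 K: P = 265.4 × 675/937.15 = 191.2 kPa

191 kPa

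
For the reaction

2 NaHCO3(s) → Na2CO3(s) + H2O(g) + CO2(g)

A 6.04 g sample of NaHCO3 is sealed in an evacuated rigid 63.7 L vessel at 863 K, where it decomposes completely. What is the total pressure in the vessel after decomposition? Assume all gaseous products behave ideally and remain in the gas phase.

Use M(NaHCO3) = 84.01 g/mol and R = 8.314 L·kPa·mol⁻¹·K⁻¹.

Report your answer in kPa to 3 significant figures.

n(NaHCO3) = 6.04 / 84.01 = 0.07190 mol
n(gas produced) = (2/2) × 0.07190 = 0.07190 mol
P = nRT/V = 0.07190 × 8.314 × 863 / 63.7 = 8.099 kPa

8.10 kPa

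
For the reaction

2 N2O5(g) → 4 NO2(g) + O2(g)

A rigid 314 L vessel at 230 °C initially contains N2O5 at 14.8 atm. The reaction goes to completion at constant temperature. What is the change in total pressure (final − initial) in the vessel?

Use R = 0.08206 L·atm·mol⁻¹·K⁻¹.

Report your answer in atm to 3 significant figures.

22.2 atm

Rigid vessel, constant T ⇒ P scales with total gas moles (2 → 5).
P_final = (5/2) × 14.8 = 37.00 atm; ΔP = 37.00 − 14.8 = 22.20 atm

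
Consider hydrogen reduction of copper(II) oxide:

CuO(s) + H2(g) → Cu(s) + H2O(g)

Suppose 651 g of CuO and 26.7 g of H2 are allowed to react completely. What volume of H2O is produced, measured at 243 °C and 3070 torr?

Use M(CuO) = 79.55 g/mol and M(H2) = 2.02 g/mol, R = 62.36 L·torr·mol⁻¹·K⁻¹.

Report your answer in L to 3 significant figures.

85.8 L

n(CuO) = 651 / 79.55 = 8.184 mol
n(H2) = 26.7 / 2.02 = 13.22 mol
For 8.184 mol CuO, stoichiometry requires (1/1) × 8.184 = 8.184 mol H2; 13.22 mol is available, so CuO is limiting.
n(H2O) = (1/1) × 8.184 = 8.184 mol
V(H2O) = nRT/P = 8.184 × 62.36 × 516.15 / 3070 = 85.80 L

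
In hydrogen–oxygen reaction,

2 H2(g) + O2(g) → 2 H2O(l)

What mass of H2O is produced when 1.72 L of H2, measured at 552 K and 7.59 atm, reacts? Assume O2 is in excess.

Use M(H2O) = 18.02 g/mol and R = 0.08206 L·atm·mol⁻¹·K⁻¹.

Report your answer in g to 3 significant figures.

5.19 g

n(H2) = PV/RT = (7.59 × 1.72) / (0.08206 × 552) = 0.2882 mol
n(H2O) = (2/2) × 0.2882 = 0.2882 mol
m(H2O) = 0.2882 × 18.02 = 5.193 g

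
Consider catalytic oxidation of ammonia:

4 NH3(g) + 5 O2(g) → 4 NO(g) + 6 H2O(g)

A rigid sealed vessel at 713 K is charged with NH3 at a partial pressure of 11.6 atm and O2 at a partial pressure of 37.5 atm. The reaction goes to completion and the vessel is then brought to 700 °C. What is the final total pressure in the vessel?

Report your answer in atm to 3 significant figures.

With V and T fixed, P_i ∝ n_i, so the mole ratios apply directly to partial pressures at 713 K.
P(O2) required for 11.6 atm of NH3 = (5/4) × 11.6 = 14.50 atm; available 37.5 atm, so NH3 is limiting.
P(O2) remaining = 37.5 − (5/4) × 11.6 = 23.00 atm
P(gaseous products) = (4+6)/4 × 11.6 = 29.00 atm
P_total at 713 K = 23.00 + 29.00 = 52.00 atm
Scaling to 700 °C: P = 52.00 × 973.15/713 = 70.97 atm

71.0 atm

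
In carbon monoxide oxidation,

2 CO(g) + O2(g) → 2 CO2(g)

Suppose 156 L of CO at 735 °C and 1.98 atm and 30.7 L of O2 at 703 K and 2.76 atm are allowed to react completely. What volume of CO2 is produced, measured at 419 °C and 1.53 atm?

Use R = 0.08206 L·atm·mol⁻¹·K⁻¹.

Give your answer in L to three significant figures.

n(CO) = PV/RT = (1.98 × 156) / (0.08206 × 1008.15) = 3.734 mol
n(O2) = PV/RT = (2.76 × 30.7) / (0.08206 × 703) = 1.469 mol
For 3.734 mol CO, stoichiometry requires (1/2) × 3.734 = 1.867 mol O2; 1.469 mol is available, so O2 is limiting.
n(CO2) = (2/1) × 1.469 = 2.938 mol
V(CO2) = nRT/P = 2.938 × 0.08206 × 692.15 / 1.53 = 109.1 L

109 L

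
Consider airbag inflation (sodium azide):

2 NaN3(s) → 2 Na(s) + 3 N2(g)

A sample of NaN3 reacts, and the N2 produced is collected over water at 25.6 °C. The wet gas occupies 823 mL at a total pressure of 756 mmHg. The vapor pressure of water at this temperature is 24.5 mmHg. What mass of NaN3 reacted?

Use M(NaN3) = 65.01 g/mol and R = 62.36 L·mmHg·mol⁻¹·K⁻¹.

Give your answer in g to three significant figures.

1.40 g

P(N2) = 756 − 24.5 = 731.5 mmHg
n(N2) = PV/RT = (731.5 × 0.8230) / (62.36 × 298.75) = 0.03231 mol
n(NaN3) = (2/3) × 0.03231 = 0.02154 mol
m(NaN3) = 0.02154 × 65.01 = 1.400 g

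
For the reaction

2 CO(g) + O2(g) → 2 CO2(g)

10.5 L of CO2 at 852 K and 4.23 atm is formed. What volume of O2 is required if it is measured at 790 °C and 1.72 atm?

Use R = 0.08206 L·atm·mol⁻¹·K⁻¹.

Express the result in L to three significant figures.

16.1 L

n(CO2) = PV/RT = (4.23 × 10.5) / (0.08206 × 852) = 0.6353 mol
n(O2) = (1/2) × 0.6353 = 0.3176 mol
V = nRT/P = 0.3176 × 0.08206 × 1063.15 / 1.72 = 16.11 L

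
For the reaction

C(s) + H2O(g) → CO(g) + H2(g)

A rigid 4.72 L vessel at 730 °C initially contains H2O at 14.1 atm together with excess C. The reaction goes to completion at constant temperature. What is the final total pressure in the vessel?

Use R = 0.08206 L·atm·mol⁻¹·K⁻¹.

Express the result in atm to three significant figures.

28.2 atm

Since T and V are fixed, P_final/P_initial = n_final/n_initial = 2/1.
P_final = (2/1) × 14.1 = 28.20 atm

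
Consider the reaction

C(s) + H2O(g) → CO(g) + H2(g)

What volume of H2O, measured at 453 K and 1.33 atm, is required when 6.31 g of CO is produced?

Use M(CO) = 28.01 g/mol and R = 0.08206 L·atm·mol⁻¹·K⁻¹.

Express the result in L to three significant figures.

6.30 L

n(CO) = 6.310 / 28.01 = 0.2253 mol
n(H2O) = (1/1) × 0.2253 = 0.2253 mol
V = nRT/P = 0.2253 × 0.08206 × 453 / 1.33 = 6.297 L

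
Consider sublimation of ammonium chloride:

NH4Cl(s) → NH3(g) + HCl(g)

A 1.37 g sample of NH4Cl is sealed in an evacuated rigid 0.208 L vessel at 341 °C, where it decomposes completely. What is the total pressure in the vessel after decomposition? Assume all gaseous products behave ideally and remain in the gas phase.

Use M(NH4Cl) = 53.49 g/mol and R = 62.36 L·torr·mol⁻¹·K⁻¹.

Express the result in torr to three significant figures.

n(NH4Cl) = 1.37 / 53.49 = 0.02561 mol
n(gas produced) = (2/1) × 0.02561 = 0.05122 mol
P = nRT/V = 0.05122 × 62.36 × 614.15 / 0.208 = 9431 torr

9430 torr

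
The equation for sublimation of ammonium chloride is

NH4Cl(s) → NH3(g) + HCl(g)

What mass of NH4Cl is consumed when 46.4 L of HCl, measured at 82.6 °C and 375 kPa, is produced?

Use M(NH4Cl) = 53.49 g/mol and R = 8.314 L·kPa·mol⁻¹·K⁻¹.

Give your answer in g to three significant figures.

315 g

n(HCl) = PV/RT = (375 × 46.4) / (8.314 × 355.75) = 5.883 mol
n(NH4Cl) = (1/1) × 5.883 = 5.883 mol
m(NH4Cl) = 5.883 × 53.49 = 314.7 g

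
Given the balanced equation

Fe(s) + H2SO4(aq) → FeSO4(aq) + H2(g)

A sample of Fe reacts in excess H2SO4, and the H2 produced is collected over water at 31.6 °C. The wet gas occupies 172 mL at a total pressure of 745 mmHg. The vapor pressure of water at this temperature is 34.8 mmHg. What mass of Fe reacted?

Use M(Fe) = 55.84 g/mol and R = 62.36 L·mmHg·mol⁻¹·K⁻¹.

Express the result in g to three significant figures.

0.359 g

P(H2) = 745 − 34.8 = 710.2 mmHg
n(H2) = PV/RT = (710.2 × 0.1720) / (62.36 × 304.75) = 0.006428 mol
n(Fe) = (1/1) × 0.006428 = 0.006428 mol
m(Fe) = 0.006428 × 55.84 = 0.3589 g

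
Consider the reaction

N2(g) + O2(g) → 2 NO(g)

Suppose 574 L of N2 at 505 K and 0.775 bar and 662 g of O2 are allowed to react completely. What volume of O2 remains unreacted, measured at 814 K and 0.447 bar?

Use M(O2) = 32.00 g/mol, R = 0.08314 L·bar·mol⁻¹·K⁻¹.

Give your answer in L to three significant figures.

1530 L

n(N2) = PV/RT = (0.775 × 574) / (0.08314 × 505) = 10.60 mol
n(O2) = 662 / 32.00 = 20.69 mol
For 10.60 mol N2, stoichiometry requires (1/1) × 10.60 = 10.60 mol O2; 20.69 mol is available, so N2 is limiting.
n(O2) consumed = (1/1) × 10.60 = 10.60 mol; remaining = 20.69 − 10.60 = 10.09 mol
V(O2) = nRT/P = 10.09 × 0.08314 × 814 / 0.447 = 1528 L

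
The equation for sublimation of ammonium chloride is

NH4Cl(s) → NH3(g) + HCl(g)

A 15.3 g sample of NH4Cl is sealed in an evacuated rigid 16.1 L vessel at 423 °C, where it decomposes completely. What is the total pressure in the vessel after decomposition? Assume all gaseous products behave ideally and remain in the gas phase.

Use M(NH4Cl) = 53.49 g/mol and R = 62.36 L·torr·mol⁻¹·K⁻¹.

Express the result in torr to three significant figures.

1540 torr

n(NH4Cl) = 15.3 / 53.49 = 0.2860 mol
n(gas produced) = (2/1) × 0.2860 = 0.5720 mol
P = nRT/V = 0.5720 × 62.36 × 696.15 / 16.1 = 1542 torr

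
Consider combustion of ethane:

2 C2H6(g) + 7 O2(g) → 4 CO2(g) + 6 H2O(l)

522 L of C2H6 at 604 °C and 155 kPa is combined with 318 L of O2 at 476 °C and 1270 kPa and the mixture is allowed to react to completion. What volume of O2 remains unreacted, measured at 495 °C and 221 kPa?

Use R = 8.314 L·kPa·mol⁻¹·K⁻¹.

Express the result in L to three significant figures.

n(C2H6) = PV/RT = (155 × 522) / (8.314 × 877.15) = 11.09 mol
n(O2) = PV/RT = (1270 × 318) / (8.314 × 749.15) = 64.84 mol
For 11.09 mol C2H6, stoichiometry requires (7/2) × 11.09 = 38.81 mol O2; 64.84 mol is available, so C2H6 is limiting.
n(O2) consumed = (7/2) × 11.09 = 38.81 mol; remaining = 64.84 − 38.81 = 26.03 mol
V(O2) = nRT/P = 26.03 × 8.314 × 768.15 / 221 = 752.2 L

752 L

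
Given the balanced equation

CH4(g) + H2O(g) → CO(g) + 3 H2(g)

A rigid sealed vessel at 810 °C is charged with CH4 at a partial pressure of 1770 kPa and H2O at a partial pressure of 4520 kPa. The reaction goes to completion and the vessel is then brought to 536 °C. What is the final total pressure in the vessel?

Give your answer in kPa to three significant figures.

With V and T fixed, P_i ∝ n_i, so the mole ratios apply directly to partial pressures at 810 °C.
P(H2O) required for 1770 kPa of CH4 = (1/1) × 1770 = 1770 kPa; available 4520 kPa, so CH4 is limiting.
P(H2O) remaining = 4520 − (1/1) × 1770 = 2750 kPa
P(gaseous products) = (1+3)/1 × 1770 = 7080 kPa
P_total at 810 °C = 2750 + 7080 = 9830 kPa
Scaling to 536 °C: P = 9830 × 809.15/1083.15 = 7343 kPa

7340 kPa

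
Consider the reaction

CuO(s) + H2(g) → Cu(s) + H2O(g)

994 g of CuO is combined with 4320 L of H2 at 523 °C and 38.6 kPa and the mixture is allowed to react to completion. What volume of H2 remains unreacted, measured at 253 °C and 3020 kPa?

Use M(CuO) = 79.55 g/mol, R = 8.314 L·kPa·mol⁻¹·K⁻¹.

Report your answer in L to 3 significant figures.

18.4 L

n(CuO) = 994 / 79.55 = 12.50 mol
n(H2) = PV/RT = (38.6 × 4320) / (8.314 × 796.15) = 25.19 mol
For 12.50 mol CuO, stoichiometry requires (1/1) × 12.50 = 12.50 mol H2; 25.19 mol is available, so CuO is limiting.
n(H2) consumed = (1/1) × 12.50 = 12.50 mol; remaining = 25.19 − 12.50 = 12.69 mol
V(H2) = nRT/P = 12.69 × 8.314 × 526.15 / 3020 = 18.38 L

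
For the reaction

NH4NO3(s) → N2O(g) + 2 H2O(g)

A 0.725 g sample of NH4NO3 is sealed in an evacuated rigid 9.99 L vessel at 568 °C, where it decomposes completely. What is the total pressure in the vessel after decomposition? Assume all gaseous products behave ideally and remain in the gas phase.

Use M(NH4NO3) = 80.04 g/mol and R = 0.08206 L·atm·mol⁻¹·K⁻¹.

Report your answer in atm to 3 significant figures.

0.188 atm

n(NH4NO3) = 0.725 / 80.04 = 0.009058 mol
n(gas produced) = (3/1) × 0.009058 = 0.02717 mol
P = nRT/V = 0.02717 × 0.08206 × 841.15 / 9.99 = 0.1877 atm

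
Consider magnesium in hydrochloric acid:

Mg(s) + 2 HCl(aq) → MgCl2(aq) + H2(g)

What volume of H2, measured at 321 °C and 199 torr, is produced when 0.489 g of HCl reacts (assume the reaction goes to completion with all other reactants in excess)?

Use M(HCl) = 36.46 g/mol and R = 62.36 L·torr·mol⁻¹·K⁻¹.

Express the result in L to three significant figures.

1.25 L

n(HCl) = 0.4890 / 36.46 = 0.01341 mol
n(H2) = (1/2) × 0.01341 = 0.006705 mol
V = nRT/P = 0.006705 × 62.36 × 594.15 / 199 = 1.248 L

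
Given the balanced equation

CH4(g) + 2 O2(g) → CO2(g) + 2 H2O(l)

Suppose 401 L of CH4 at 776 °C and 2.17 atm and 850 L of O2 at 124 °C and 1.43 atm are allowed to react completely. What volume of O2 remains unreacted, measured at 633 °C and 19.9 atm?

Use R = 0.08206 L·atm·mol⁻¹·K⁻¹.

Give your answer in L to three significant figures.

63.8 L

n(CH4) = PV/RT = (2.17 × 401) / (0.08206 × 1049.15) = 10.11 mol
n(O2) = PV/RT = (1.43 × 850) / (0.08206 × 397.15) = 37.30 mol
For 10.11 mol CH4, stoichiometry requires (2/1) × 10.11 = 20.22 mol O2; 37.30 mol is available, so CH4 is limiting.
n(O2) consumed = (2/1) × 10.11 = 20.22 mol; remaining = 37.30 − 20.22 = 17.08 mol
V(O2) = nRT/P = 17.08 × 0.08206 × 906.15 / 19.9 = 63.82 L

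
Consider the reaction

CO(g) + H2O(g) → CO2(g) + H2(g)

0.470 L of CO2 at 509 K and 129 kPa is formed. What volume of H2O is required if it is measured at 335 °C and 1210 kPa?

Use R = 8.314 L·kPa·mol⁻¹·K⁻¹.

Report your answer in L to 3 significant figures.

0.0599 L

n(CO2) = PV/RT = (129 × 0.470) / (8.314 × 509) = 0.01433 mol
n(H2O) = (1/1) × 0.01433 = 0.01433 mol
V = nRT/P = 0.01433 × 8.314 × 608.15 / 1210 = 0.05988 L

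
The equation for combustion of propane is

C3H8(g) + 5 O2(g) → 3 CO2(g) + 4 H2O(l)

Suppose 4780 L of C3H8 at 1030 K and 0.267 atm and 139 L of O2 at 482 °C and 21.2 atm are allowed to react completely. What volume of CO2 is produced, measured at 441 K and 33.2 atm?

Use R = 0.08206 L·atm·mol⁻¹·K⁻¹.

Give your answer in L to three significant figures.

n(C3H8) = PV/RT = (0.267 × 4780) / (0.08206 × 1030) = 15.10 mol
n(O2) = PV/RT = (21.2 × 139) / (0.08206 × 755.15) = 47.55 mol
For 15.10 mol C3H8, stoichiometry requires (5/1) × 15.10 = 75.50 mol O2; 47.55 mol is available, so O2 is limiting.
n(CO2) = (3/5) × 47.55 = 28.53 mol
V(CO2) = nRT/P = 28.53 × 0.08206 × 441 / 33.2 = 31.10 L

31.1 L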